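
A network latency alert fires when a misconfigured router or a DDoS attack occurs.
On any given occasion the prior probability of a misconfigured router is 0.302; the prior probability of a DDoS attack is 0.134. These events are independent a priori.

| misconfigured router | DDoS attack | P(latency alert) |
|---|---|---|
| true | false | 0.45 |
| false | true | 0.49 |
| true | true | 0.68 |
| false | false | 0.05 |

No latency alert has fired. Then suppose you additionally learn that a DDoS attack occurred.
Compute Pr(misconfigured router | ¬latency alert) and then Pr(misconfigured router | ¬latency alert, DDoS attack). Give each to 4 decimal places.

For the numerator, keep only misconfigured router=true terms: 0.143843 + 0.012950 = 0.156793
Denominator P(¬latency alert): 0.95*0.698*0.866 + 0.51*0.698*0.134 + 0.55*0.302*0.866 + 0.32*0.302*0.134 = 0.778739
P(misconfigured router | ¬latency alert) = 0.156793/0.778739 ≈ 0.2013

Now also conditioning on DDoS attack=true:
Sum P(¬latency alert|·) weighted by the priors over both values of misconfigured router:
  P(¬latency alert | DDoS attack) = 0.51·0.698 + 0.32·0.302
        = 0.355980 + 0.096640 = 0.452620
Keeping only the misconfigured router-present terms gives 0.096640, so
  P(misconfigured router | ¬latency alert, DDoS attack) = 0.096640 / 0.452620 ≈ 0.2135

Pr(misconfigured router | ¬latency alert) ≈ 0.2013; Pr(misconfigured router | ¬latency alert, DDoS attack) ≈ 0.2135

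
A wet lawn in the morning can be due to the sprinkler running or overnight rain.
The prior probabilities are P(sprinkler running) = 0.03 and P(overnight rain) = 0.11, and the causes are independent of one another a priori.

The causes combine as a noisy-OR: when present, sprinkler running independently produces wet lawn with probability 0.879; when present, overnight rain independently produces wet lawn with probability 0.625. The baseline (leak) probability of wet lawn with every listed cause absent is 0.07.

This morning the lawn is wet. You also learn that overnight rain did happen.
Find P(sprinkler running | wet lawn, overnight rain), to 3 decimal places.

P(sprinkler running | wet lawn, overnight rain) ≈ 0.044

Under noisy-OR, P(wet lawn | causes) = 1 − (1−0.07)·∏(1−qᵢ) over the active causes.
For the numerator, keep only sprinkler running=true terms: 0.957801×0.03 = 0.028734
The normalizing constant is 0.65125×0.97 + 0.957801×0.03 = 0.660447
P(sprinkler running | wet lawn, overnight rain) = 0.028734/0.660447 ≈ 0.044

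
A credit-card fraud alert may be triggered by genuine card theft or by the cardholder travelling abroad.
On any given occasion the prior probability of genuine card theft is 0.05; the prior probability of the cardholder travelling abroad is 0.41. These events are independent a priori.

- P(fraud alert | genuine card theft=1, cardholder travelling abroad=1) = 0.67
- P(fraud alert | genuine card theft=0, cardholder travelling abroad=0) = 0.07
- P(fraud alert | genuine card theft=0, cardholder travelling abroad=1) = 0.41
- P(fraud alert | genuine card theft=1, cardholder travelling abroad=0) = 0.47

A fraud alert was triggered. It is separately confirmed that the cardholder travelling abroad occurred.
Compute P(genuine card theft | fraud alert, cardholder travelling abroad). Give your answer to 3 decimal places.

Sum P(fraud alert|·) weighted by the priors over both values of genuine card theft:
  P(fraud alert | cardholder travelling abroad) = 0.41×0.95 + 0.67×0.05
        = 0.389500 + 0.033500 = 0.423000
Keeping only the genuine card theft-present terms gives 0.033500, so
  P(genuine card theft | fraud alert, cardholder travelling abroad) = 0.033500 / 0.423000 ≈ 0.079

P(genuine card theft | fraud alert, cardholder travelling abroad) ≈ 0.079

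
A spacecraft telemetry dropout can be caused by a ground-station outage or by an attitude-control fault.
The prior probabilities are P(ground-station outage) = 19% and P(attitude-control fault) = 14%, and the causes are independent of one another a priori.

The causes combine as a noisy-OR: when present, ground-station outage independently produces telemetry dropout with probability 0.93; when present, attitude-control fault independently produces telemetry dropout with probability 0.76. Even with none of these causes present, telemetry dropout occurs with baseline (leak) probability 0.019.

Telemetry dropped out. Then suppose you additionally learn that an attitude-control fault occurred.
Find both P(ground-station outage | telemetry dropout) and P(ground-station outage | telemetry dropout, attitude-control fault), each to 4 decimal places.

P(ground-station outage | telemetry dropout) ≈ 0.6409; P(ground-station outage | telemetry dropout, attitude-control fault) ≈ 0.2318

Under noisy-OR, P(telemetry dropout | causes) = 1 − (1−0.019)·∏(1−qᵢ) over the active causes.
P(telemetry dropout) = 0.019*0.81*0.86 + 0.76456*0.81*0.14 + 0.93133*0.19*0.86 + 0.983519*0.19*0.14 = 0.013235 + 0.086701 + 0.152179 + 0.026162 = 0.278277
Of this, 0.178341 comes from 0.152179 + 0.026162 (the ground-station outage=true cases).
P(ground-station outage | telemetry dropout) = 0.178341 / 0.278277 ≈ 0.6409

With the extra evidence:
P(telemetry dropout | attitude-control fault) = 0.76456×0.81 + 0.983519×0.19 = 0.619294 + 0.186869 = 0.806163
Restricting to configurations with ground-station outage present: 0.983519×0.19 = 0.186869.
P(ground-station outage | telemetry dropout, attitude-control fault) = 0.186869 / 0.806163 ≈ 0.2318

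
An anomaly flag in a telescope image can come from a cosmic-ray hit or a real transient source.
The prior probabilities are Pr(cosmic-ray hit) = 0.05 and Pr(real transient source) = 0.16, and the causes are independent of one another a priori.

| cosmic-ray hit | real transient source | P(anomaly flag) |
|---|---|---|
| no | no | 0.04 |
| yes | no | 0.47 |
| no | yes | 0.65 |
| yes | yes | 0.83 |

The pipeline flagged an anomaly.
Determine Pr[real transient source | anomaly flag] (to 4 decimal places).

Pr[real transient source | anomaly flag] ≈ 0.6712

Enumerate the 4 (cosmic-ray hit, real transient source) configurations and weight by the priors:
  P(anomaly flag) = 0.04·0.95·0.84 + 0.65·0.95·0.16 + 0.47·0.05·0.84 + 0.83·0.05·0.16
        = 0.031920 + 0.098800 + 0.019740 + 0.006640 = 0.157100
Configurations with real transient source contribute 0.105440, so
  P(real transient source | anomaly flag) = 0.105440 / 0.157100 ≈ 0.6712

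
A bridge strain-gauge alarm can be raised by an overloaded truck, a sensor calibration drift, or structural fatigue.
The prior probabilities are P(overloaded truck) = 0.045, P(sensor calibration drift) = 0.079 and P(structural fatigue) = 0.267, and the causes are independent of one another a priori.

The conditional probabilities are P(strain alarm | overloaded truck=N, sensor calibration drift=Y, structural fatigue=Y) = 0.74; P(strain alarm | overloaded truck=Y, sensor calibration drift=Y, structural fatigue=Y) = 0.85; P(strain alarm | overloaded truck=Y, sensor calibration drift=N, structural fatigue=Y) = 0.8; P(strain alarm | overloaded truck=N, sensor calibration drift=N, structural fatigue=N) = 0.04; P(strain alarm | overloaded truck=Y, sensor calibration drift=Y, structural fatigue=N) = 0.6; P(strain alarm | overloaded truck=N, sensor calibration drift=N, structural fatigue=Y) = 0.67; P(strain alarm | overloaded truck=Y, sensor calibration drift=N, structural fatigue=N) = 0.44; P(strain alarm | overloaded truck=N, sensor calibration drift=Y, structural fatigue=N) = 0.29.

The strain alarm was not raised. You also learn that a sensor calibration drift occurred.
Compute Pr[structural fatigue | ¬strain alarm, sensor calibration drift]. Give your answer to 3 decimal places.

Enumerate the 4 (overloaded truck, structural fatigue) configurations and weight by the priors:
  P(¬strain alarm | sensor calibration drift) = 0.71*0.955*0.733 + 0.26*0.955*0.267 + 0.4*0.045*0.733 + 0.15*0.045*0.267
        = 0.497011 + 0.066296 + 0.013194 + 0.001802 = 0.578303
Configurations with structural fatigue contribute 0.068098, so
  P(structural fatigue | ¬strain alarm, sensor calibration drift) = 0.068098 / 0.578303 ≈ 0.118

Pr[structural fatigue | ¬strain alarm, sensor calibration drift] ≈ 0.118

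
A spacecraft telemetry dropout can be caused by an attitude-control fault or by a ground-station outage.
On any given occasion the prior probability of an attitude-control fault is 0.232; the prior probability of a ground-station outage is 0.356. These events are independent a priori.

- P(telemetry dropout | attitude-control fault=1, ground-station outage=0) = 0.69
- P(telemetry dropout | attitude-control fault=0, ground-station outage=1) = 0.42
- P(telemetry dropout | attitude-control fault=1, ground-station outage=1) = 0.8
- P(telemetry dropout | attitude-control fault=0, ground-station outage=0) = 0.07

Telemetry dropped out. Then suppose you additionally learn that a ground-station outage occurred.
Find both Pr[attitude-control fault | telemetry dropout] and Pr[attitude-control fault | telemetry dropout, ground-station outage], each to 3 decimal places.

Numerator (weight on configurations with attitude-control fault): 0.103092 + 0.066074 = 0.169166
The normalizing constant is 0.07·0.768·0.644 + 0.42·0.768·0.356 + 0.69·0.232·0.644 + 0.8·0.232·0.356 = 0.318618
P(attitude-control fault | telemetry dropout) = 0.169166/0.318618 ≈ 0.531

Now also conditioning on ground-station outage=true:
By total probability over both values of attitude-control fault:
  P(telemetry dropout | ground-station outage) = 0.42·0.768 + 0.8·0.232
        = 0.322560 + 0.185600 = 0.508160
The terms with attitude-control fault present sum to 0.185600, so
  P(attitude-control fault | telemetry dropout, ground-station outage) = 0.185600 / 0.508160 ≈ 0.365
This is intercausal reasoning (explaining away): once ground-station outage accounts for the telemetry dropout, attitude-control fault becomes less likely.

Pr[attitude-control fault | telemetry dropout] ≈ 0.531; Pr[attitude-control fault | telemetry dropout, ground-station outage] ≈ 0.365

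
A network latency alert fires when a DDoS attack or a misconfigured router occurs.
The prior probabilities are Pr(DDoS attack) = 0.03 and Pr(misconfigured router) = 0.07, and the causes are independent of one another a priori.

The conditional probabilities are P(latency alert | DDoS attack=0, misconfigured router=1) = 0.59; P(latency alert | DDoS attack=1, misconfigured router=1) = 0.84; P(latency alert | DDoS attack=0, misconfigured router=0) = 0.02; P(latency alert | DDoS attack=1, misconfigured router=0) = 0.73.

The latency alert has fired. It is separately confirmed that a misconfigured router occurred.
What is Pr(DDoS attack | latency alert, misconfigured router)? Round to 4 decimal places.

Pr(DDoS attack | latency alert, misconfigured router) ≈ 0.0422

Numerator (weight on configurations with DDoS attack): 0.84*0.03 = 0.025200
Normalizer over all consistent configurations: 0.59*0.97 + 0.84*0.03 = 0.597500
P(DDoS attack | latency alert, misconfigured router) = 0.025200/0.597500 ≈ 0.0422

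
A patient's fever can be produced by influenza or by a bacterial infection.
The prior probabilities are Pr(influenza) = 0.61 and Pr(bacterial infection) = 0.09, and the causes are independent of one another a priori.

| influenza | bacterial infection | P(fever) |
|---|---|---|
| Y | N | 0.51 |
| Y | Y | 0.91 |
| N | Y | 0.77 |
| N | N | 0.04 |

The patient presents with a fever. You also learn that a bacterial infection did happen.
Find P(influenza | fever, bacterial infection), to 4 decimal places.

Enumerate both values of influenza and weight by the priors:
  P(fever | bacterial infection) = 0.77·0.39 + 0.91·0.61
        = 0.300300 + 0.555100 = 0.855400
Keeping only the influenza-present terms gives 0.555100, so
  P(influenza | fever, bacterial infection) = 0.555100 / 0.855400 ≈ 0.6489

P(influenza | fever, bacterial infection) ≈ 0.6489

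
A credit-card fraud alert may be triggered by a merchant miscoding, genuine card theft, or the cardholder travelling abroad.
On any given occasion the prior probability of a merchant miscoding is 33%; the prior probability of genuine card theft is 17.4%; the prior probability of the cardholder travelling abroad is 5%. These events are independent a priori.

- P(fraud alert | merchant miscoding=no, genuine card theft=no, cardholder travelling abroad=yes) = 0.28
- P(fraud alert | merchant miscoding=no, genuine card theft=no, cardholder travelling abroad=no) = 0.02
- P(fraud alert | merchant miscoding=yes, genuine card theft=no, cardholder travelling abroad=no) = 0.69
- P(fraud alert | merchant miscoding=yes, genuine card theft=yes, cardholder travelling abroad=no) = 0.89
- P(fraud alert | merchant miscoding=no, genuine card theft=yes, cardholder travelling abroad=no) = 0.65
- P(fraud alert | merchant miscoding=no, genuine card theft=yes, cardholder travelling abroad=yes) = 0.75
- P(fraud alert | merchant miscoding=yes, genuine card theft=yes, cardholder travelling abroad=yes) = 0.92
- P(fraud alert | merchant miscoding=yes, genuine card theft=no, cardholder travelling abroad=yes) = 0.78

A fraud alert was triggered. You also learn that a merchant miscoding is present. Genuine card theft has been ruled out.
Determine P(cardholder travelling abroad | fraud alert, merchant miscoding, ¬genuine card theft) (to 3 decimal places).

P(fraud alert | merchant miscoding, ¬genuine card theft) = 0.69*0.95 + 0.78*0.05 = 0.655500 + 0.039000 = 0.694500
The cardholder travelling abroad-present share is 0.78*0.05 = 0.039000.
P(cardholder travelling abroad | fraud alert, merchant miscoding, ¬genuine card theft) = 0.039000 / 0.694500 ≈ 0.056

P(cardholder travelling abroad | fraud alert, merchant miscoding, ¬genuine card theft) ≈ 0.056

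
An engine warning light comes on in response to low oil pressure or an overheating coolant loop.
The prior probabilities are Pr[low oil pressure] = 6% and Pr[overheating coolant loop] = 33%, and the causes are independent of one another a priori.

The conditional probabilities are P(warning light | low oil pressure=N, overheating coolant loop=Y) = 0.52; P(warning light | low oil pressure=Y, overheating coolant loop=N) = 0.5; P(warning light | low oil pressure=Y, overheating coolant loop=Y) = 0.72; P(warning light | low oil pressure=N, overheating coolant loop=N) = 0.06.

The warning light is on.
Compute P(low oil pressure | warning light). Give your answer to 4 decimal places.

P(low oil pressure | warning light) ≈ 0.1472

Sum P(warning light|·) weighted by the priors over the 4 (low oil pressure, overheating coolant loop) configurations:
  P(warning light) = 0.06·0.94·0.67 + 0.52·0.94·0.33 + 0.5·0.06·0.67 + 0.72·0.06·0.33
        = 0.037788 + 0.161304 + 0.020100 + 0.014256 = 0.233448
The terms with low oil pressure present sum to 0.034356, so
  P(low oil pressure | warning light) = 0.034356 / 0.233448 ≈ 0.1472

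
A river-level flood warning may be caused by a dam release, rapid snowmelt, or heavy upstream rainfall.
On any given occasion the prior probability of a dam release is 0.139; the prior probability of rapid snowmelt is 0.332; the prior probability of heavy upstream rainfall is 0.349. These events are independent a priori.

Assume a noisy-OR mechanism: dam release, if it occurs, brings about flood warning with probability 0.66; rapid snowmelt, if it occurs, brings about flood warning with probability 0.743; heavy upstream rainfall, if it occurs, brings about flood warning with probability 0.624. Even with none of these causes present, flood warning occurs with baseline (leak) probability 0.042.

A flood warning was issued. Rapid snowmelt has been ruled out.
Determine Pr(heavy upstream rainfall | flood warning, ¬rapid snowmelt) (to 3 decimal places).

Under noisy-OR, P(flood warning | causes) = 1 − (1−0.042)·∏(1−qᵢ) over the active causes.
P(flood warning | ¬rapid snowmelt) = 0.042×0.861×0.651 + 0.639792×0.861×0.349 + 0.67428×0.139×0.651 + 0.877529×0.139×0.349 = 0.023541 + 0.192250 + 0.061015 + 0.042570 = 0.319376
Of this, 0.234820 comes from 0.192250 + 0.042570 (the heavy upstream rainfall=true cases).
So P(heavy upstream rainfall | flood warning, ¬rapid snowmelt) = 0.234820/0.319376 ≈ 0.735.

Pr(heavy upstream rainfall | flood warning, ¬rapid snowmelt) ≈ 0.735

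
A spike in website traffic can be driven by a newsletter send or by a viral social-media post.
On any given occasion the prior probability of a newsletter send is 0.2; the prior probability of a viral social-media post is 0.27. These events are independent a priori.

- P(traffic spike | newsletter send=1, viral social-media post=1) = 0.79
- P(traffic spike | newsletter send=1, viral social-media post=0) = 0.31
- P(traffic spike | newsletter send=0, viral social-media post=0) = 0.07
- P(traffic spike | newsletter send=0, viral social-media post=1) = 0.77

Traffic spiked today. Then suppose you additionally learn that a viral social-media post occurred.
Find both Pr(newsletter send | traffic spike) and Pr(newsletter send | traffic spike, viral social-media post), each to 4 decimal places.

Pr(newsletter send | traffic spike) ≈ 0.2979; Pr(newsletter send | traffic spike, viral social-media post) ≈ 0.2041

Weight on newsletter send=true, given the evidence: 0.045260 + 0.042660 = 0.087920
Normalizer over all consistent configurations: 0.07*0.8*0.73 + 0.77*0.8*0.27 + 0.31*0.2*0.73 + 0.79*0.2*0.27 = 0.295120
P(newsletter send | traffic spike) = 0.087920/0.295120 ≈ 0.2979

Now condition on the additional information:
P(traffic spike | viral social-media post) = 0.77·0.8 + 0.79·0.2 = 0.616000 + 0.158000 = 0.774000
The newsletter send-present share is 0.79·0.2 = 0.158000.
Hence the posterior is 0.158000/0.774000 ≈ 0.2041.
— viral social-media post explains away the evidence for newsletter send.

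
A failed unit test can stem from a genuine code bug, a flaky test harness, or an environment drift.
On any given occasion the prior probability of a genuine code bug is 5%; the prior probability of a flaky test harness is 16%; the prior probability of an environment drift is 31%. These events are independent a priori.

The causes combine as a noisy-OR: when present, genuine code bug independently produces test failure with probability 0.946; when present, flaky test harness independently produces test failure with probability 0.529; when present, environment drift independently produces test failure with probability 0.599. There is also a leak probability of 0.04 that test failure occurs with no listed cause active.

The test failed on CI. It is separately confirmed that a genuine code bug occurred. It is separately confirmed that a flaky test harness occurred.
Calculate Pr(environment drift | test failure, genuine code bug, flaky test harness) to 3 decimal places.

Under noisy-OR, P(test failure | causes) = 1 − (1−0.04)·∏(1−qᵢ) over the active causes.
Weight on environment drift=true, given the evidence: 0.990209·0.31 = 0.306965
Denominator P(test failure | genuine code bug, flaky test harness): 0.975583·0.69 + 0.990209·0.31 = 0.980117
P(environment drift | test failure, genuine code bug, flaky test harness) = 0.306965/0.980117 ≈ 0.313

Pr(environment drift | test failure, genuine code bug, flaky test harness) ≈ 0.313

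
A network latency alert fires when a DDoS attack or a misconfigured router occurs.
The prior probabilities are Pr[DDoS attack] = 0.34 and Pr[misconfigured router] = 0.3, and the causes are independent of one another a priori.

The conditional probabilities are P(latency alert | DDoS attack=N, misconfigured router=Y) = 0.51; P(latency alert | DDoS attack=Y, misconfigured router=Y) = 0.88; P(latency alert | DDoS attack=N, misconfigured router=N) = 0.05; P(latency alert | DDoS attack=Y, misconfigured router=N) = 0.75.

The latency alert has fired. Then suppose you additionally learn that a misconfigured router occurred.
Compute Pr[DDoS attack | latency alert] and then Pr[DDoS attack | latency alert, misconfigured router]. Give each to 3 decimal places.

P(latency alert) = 0.05·0.66·0.7 + 0.51·0.66·0.3 + 0.75·0.34·0.7 + 0.88·0.34·0.3 = 0.023100 + 0.100980 + 0.178500 + 0.089760 = 0.392340
The DDoS attack-present share is 0.178500 + 0.089760 = 0.268260.
So P(DDoS attack | latency alert) = 0.268260/0.392340 ≈ 0.684.

Now condition on the additional information:
Sum P(latency alert|·) weighted by the priors over both values of DDoS attack:
  P(latency alert | misconfigured router) = 0.51*0.66 + 0.88*0.34
        = 0.336600 + 0.299200 = 0.635800
The terms with DDoS attack present sum to 0.299200, so
  P(DDoS attack | latency alert, misconfigured router) = 0.299200 / 0.635800 ≈ 0.471
— misconfigured router explains away the evidence for DDoS attack.

Pr[DDoS attack | latency alert] ≈ 0.684; Pr[DDoS attack | latency alert, misconfigured router] ≈ 0.471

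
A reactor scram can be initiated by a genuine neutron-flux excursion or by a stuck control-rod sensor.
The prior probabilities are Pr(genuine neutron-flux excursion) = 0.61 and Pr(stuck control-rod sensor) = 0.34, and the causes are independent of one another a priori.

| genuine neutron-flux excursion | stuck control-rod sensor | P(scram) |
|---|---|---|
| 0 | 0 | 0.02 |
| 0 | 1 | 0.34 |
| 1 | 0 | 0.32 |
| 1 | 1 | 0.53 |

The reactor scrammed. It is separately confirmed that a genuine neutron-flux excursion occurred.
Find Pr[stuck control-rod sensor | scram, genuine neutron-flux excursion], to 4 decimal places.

Pr[stuck control-rod sensor | scram, genuine neutron-flux excursion] ≈ 0.4604

Sum P(scram|·) weighted by the priors over both values of stuck control-rod sensor:
  P(scram | genuine neutron-flux excursion) = 0.32*0.66 + 0.53*0.34
        = 0.211200 + 0.180200 = 0.391400
Configurations with stuck control-rod sensor contribute 0.180200, so
  P(stuck control-rod sensor | scram, genuine neutron-flux excursion) = 0.180200 / 0.391400 ≈ 0.4604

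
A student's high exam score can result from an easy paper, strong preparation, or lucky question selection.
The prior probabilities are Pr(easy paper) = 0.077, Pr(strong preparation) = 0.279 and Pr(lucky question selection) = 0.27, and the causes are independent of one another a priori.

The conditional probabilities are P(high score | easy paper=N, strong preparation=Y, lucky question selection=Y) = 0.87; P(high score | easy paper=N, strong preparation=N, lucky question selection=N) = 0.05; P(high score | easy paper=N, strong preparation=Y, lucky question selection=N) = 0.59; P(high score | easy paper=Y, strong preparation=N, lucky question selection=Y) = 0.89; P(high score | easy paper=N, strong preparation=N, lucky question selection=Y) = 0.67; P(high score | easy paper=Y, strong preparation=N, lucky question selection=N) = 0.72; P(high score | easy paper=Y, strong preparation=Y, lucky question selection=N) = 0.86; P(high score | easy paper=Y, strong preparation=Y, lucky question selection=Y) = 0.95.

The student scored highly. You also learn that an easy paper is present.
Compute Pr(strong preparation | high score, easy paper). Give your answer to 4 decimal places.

By total probability over the 4 (strong preparation, lucky question selection) configurations:
  P(high score | easy paper) = 0.72·0.721·0.73 + 0.89·0.721·0.27 + 0.86·0.279·0.73 + 0.95·0.279·0.27
        = 0.378958 + 0.173256 + 0.175156 + 0.071564 = 0.798934
Configurations with strong preparation contribute 0.246720, so
  P(strong preparation | high score, easy paper) = 0.246720 / 0.798934 ≈ 0.3088

Pr(strong preparation | high score, easy paper) ≈ 0.3088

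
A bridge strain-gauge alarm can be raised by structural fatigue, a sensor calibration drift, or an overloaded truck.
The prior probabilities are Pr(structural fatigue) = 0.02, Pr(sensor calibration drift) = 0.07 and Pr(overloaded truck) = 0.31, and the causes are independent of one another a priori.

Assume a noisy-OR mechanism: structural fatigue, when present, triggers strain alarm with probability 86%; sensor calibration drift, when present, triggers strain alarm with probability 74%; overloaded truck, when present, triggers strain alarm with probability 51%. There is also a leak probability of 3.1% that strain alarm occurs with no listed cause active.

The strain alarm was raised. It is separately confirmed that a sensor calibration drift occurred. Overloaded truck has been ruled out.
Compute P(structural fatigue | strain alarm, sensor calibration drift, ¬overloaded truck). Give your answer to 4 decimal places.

P(structural fatigue | strain alarm, sensor calibration drift, ¬overloaded truck) ≈ 0.0256

Under noisy-OR, P(strain alarm | causes) = 1 − (1−0.031)·∏(1−qᵢ) over the active causes.
Sum P(strain alarm|·) weighted by the priors over both values of structural fatigue:
  P(strain alarm | sensor calibration drift, ¬overloaded truck) = 0.74806*0.98 + 0.964728*0.02
        = 0.733099 + 0.019295 = 0.752394
The terms with structural fatigue present sum to 0.019295, so
  P(structural fatigue | strain alarm, sensor calibration drift, ¬overloaded truck) = 0.019295 / 0.752394 ≈ 0.0256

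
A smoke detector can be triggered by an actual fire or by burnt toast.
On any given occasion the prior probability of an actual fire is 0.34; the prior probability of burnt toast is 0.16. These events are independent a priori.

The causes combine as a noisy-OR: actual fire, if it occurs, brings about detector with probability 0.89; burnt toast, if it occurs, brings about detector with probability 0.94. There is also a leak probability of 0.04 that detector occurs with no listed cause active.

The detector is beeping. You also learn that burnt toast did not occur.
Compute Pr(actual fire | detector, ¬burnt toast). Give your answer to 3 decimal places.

Under noisy-OR, P(detector | causes) = 1 − (1−0.04)·∏(1−qᵢ) over the active causes.
Weight on actual fire=true, given the evidence: 0.8944×0.34 = 0.304096
Denominator P(detector | ¬burnt toast): 0.04×0.66 + 0.8944×0.34 = 0.330496
P(actual fire | detector, ¬burnt toast) = 0.304096/0.330496 ≈ 0.920

Pr(actual fire | detector, ¬burnt toast) ≈ 0.920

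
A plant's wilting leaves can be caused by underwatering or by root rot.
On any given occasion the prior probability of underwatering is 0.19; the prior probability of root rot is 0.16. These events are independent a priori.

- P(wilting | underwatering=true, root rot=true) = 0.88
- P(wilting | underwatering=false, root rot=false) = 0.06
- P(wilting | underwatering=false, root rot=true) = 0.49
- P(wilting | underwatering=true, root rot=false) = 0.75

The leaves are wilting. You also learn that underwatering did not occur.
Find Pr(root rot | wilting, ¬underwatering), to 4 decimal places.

Pr(root rot | wilting, ¬underwatering) ≈ 0.6087

P(wilting | ¬underwatering) = 0.06×0.84 + 0.49×0.16 = 0.050400 + 0.078400 = 0.128800
The root rot-present share is 0.49×0.16 = 0.078400.
Hence the posterior is 0.078400/0.128800 ≈ 0.6087.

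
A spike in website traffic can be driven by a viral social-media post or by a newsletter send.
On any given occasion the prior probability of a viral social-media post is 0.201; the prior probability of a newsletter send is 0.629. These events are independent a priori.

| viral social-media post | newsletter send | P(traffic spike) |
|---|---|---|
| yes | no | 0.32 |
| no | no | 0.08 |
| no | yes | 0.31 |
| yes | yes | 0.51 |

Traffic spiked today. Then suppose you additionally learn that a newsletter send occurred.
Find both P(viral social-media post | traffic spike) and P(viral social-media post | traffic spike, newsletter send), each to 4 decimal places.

By total probability over the 4 (viral social-media post, newsletter send) configurations:
  P(traffic spike) = 0.08*0.799*0.371 + 0.31*0.799*0.629 + 0.32*0.201*0.371 + 0.51*0.201*0.629
        = 0.023714 + 0.155797 + 0.023863 + 0.064479 = 0.267853
Keeping only the viral social-media post-present terms gives 0.088342, so
  P(viral social-media post | traffic spike) = 0.088342 / 0.267853 ≈ 0.3298

Now condition on the additional information:
P(traffic spike | newsletter send) = 0.31·0.799 + 0.51·0.201 = 0.247690 + 0.102510 = 0.350200
Restricting to configurations with viral social-media post present: 0.51·0.201 = 0.102510.
P(viral social-media post | traffic spike, newsletter send) = 0.102510 / 0.350200 ≈ 0.2927
The drop from 0.3298 to 0.2927 is the explaining-away (discounting) effect.

P(viral social-media post | traffic spike) ≈ 0.3298; P(viral social-media post | traffic spike, newsletter send) ≈ 0.2927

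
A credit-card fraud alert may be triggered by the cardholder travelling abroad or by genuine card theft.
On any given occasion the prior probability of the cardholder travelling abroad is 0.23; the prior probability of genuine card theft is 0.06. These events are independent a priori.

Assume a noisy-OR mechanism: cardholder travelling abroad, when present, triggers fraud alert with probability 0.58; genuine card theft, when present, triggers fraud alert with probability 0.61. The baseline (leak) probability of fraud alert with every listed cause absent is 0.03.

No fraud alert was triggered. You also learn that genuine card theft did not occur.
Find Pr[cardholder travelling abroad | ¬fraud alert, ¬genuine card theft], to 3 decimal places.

Under noisy-OR, P(fraud alert | causes) = 1 − (1−0.03)·∏(1−qᵢ) over the active causes.
P(¬fraud alert | ¬genuine card theft) = 0.97·0.77 + 0.4074·0.23 = 0.746900 + 0.093702 = 0.840602
Of this, 0.093702 comes from 0.4074·0.23 (the cardholder travelling abroad=true cases).
Hence the posterior is 0.093702/0.840602 ≈ 0.111.

Pr[cardholder travelling abroad | ¬fraud alert, ¬genuine card theft] ≈ 0.111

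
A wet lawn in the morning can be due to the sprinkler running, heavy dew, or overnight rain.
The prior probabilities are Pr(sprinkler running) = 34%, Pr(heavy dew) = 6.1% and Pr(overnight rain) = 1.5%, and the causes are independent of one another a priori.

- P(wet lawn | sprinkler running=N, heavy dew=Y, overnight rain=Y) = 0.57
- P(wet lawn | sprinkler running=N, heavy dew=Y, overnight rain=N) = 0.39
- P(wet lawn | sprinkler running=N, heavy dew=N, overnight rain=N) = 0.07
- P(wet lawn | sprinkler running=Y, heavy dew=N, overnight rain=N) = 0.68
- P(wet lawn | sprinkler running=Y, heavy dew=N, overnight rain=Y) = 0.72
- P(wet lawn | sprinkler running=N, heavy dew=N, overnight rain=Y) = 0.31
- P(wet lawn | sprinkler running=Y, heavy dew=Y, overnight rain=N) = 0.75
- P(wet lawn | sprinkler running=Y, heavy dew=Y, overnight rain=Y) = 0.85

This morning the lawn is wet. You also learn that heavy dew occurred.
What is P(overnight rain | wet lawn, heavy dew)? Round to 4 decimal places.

Sum P(wet lawn|·) weighted by the priors over the 4 (sprinkler running, overnight rain) configurations:
  P(wet lawn | heavy dew) = 0.39*0.66*0.985 + 0.57*0.66*0.015 + 0.75*0.34*0.985 + 0.85*0.34*0.015
        = 0.253539 + 0.005643 + 0.251175 + 0.004335 = 0.514692
The terms with overnight rain present sum to 0.009978, so
  P(overnight rain | wet lawn, heavy dew) = 0.009978 / 0.514692 ≈ 0.0194

P(overnight rain | wet lawn, heavy dew) ≈ 0.0194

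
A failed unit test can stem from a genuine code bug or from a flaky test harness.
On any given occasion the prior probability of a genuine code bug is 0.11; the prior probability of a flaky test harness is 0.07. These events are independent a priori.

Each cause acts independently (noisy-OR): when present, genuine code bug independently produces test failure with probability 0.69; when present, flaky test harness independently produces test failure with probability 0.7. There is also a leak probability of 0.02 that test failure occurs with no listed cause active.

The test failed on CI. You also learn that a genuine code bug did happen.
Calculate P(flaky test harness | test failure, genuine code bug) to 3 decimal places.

P(flaky test harness | test failure, genuine code bug) ≈ 0.089

Under noisy-OR, P(test failure | causes) = 1 − (1−0.02)·∏(1−qᵢ) over the active causes.
P(test failure | genuine code bug) = 0.6962×0.93 + 0.90886×0.07 = 0.647466 + 0.063620 = 0.711086
The flaky test harness-present share is 0.90886×0.07 = 0.063620.
P(flaky test harness | test failure, genuine code bug) = 0.063620 / 0.711086 ≈ 0.089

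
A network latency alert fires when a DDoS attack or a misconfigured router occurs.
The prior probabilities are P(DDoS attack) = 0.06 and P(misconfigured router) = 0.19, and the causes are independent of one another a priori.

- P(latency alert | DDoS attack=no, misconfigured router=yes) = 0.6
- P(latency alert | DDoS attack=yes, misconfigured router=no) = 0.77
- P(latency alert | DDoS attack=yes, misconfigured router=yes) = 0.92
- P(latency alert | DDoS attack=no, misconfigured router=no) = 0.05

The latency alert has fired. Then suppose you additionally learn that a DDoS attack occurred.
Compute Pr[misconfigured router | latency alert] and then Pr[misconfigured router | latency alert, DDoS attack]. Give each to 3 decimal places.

P(latency alert) = 0.05·0.94·0.81 + 0.6·0.94·0.19 + 0.77·0.06·0.81 + 0.92·0.06·0.19 = 0.038070 + 0.107160 + 0.037422 + 0.010488 = 0.193140
Of this, 0.117648 comes from 0.107160 + 0.010488 (the misconfigured router=true cases).
So P(misconfigured router | latency alert) = 0.117648/0.193140 ≈ 0.609.

Now condition on the additional information:
P(latency alert | DDoS attack) = 0.77×0.81 + 0.92×0.19 = 0.623700 + 0.174800 = 0.798500
Restricting to configurations with misconfigured router present: 0.92×0.19 = 0.174800.
Hence the posterior is 0.174800/0.798500 ≈ 0.219.

Pr[misconfigured router | latency alert] ≈ 0.609; Pr[misconfigured router | latency alert, DDoS attack] ≈ 0.219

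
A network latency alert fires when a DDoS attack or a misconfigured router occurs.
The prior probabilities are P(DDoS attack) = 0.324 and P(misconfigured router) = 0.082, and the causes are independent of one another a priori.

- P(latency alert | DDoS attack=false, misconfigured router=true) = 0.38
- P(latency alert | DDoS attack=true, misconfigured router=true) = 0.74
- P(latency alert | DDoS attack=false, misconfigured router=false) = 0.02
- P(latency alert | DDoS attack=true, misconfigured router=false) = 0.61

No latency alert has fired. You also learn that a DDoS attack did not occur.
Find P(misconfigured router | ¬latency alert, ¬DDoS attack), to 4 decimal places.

P(misconfigured router | ¬latency alert, ¬DDoS attack) ≈ 0.0535

Sum P(¬latency alert|·) weighted by the priors over both values of misconfigured router:
  P(¬latency alert | ¬DDoS attack) = 0.98·0.918 + 0.62·0.082
        = 0.899640 + 0.050840 = 0.950480
The terms with misconfigured router present sum to 0.050840, so
  P(misconfigured router | ¬latency alert, ¬DDoS attack) = 0.050840 / 0.950480 ≈ 0.0535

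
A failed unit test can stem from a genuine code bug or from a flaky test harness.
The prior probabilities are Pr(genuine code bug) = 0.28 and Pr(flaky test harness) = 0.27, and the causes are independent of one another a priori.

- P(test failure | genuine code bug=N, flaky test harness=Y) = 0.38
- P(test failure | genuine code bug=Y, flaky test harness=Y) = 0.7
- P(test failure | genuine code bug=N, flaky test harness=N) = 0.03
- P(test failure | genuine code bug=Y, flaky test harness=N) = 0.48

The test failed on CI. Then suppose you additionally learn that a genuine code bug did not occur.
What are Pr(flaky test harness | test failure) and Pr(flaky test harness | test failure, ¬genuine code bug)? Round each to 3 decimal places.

Pr(flaky test harness | test failure) ≈ 0.527; Pr(flaky test harness | test failure, ¬genuine code bug) ≈ 0.824

P(test failure) = 0.03*0.72*0.73 + 0.38*0.72*0.27 + 0.48*0.28*0.73 + 0.7*0.28*0.27 = 0.015768 + 0.073872 + 0.098112 + 0.052920 = 0.240672
Restricting to configurations with flaky test harness present: 0.073872 + 0.052920 = 0.126792.
So P(flaky test harness | test failure) = 0.126792/0.240672 ≈ 0.527.

Now also conditioning on genuine code bug≠true:
Numerator (weight on configurations with flaky test harness): 0.38·0.27 = 0.102600
Denominator P(test failure | ¬genuine code bug): 0.03·0.73 + 0.38·0.27 = 0.124500
Posterior = 0.102600 / 0.124500 ≈ 0.824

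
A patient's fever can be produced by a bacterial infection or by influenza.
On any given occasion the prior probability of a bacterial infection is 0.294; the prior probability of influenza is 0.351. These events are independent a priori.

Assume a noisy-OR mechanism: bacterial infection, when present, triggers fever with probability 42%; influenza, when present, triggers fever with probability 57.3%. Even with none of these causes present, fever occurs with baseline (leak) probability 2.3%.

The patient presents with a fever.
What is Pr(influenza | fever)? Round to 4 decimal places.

Pr(influenza | fever) ≈ 0.7049

Under noisy-OR, P(fever | causes) = 1 − (1−0.023)·∏(1−qᵢ) over the active causes.
P(fever) = 0.023*0.706*0.649 + 0.582821*0.706*0.351 + 0.43334*0.294*0.649 + 0.758036*0.294*0.351 = 0.010538 + 0.144427 + 0.082684 + 0.078225 = 0.315874
The influenza-present share is 0.144427 + 0.078225 = 0.222652.
Hence the posterior is 0.222652/0.315874 ≈ 0.7049.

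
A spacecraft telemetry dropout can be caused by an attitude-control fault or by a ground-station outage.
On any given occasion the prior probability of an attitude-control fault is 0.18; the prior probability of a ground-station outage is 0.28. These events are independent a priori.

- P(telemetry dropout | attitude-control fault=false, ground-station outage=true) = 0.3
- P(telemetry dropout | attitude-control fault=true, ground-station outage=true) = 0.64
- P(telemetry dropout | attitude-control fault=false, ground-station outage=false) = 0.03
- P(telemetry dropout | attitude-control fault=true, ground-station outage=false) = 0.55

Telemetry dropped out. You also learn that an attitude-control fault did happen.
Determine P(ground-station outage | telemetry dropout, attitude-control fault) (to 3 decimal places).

Weight on ground-station outage=true, given the evidence: 0.64*0.28 = 0.179200
The normalizing constant is 0.55*0.72 + 0.64*0.28 = 0.575200
Posterior = 0.179200 / 0.575200 ≈ 0.312

P(ground-station outage | telemetry dropout, attitude-control fault) ≈ 0.312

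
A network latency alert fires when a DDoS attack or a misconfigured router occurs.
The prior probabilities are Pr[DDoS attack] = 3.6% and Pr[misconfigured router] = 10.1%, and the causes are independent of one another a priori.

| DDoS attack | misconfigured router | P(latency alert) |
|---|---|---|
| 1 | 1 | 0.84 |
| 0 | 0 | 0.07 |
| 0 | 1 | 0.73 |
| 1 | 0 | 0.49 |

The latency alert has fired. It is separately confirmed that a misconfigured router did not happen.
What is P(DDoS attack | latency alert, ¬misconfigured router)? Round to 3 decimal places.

Numerator (weight on configurations with DDoS attack): 0.49*0.036 = 0.017640
The normalizing constant is 0.07*0.964 + 0.49*0.036 = 0.085120
P(DDoS attack | latency alert, ¬misconfigured router) = 0.017640/0.085120 ≈ 0.207

P(DDoS attack | latency alert, ¬misconfigured router) ≈ 0.207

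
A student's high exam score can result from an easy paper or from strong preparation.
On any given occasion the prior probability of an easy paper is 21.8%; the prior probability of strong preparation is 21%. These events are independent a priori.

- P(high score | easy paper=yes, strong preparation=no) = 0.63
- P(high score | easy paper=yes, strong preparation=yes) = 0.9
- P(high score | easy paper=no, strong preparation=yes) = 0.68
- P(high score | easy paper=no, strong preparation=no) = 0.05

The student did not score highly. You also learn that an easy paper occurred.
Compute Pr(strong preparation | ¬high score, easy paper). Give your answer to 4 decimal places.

Enumerate both values of strong preparation and weight by the priors:
  P(¬high score | easy paper) = 0.37*0.79 + 0.1*0.21
        = 0.292300 + 0.021000 = 0.313300
The terms with strong preparation present sum to 0.021000, so
  P(strong preparation | ¬high score, easy paper) = 0.021000 / 0.313300 ≈ 0.0670

Pr(strong preparation | ¬high score, easy paper) ≈ 0.0670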